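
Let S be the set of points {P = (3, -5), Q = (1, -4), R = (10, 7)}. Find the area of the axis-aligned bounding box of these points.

108

x ranges over [1, 10], width 9.
y ranges over [-5, 7], height 12.
Area = 9 × 12 = 108.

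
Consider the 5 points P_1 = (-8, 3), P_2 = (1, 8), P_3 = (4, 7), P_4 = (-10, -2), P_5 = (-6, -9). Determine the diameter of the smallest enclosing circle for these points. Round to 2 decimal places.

18.87

The minimum enclosing circle of a finite set is fixed by two of the points (as a diameter) or three (as a circumcircle).
The farthest pair is P_3–P_5 with squared distance 356. The circle on this segment as diameter has centre (-1, -1) and r² = 356/4 = 89.
Check P_1: distance² to centre = 65 ≤ 89, so it lies inside.
All remaining points lie in this disk, and no smaller disk contains both endpoints, so this is the minimum enclosing circle.
Diameter = 2r = 2√89 ≈ 18.87.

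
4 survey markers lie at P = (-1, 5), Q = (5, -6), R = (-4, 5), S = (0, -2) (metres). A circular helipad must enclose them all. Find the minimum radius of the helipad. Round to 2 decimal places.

7.11

A smallest enclosing disk is always determined by at most three of the input points on its boundary.
The farthest pair is Q–R with squared distance 202. The circle on this segment as diameter has centre (0.5, -0.5) and r² = 202/4 = 50.5.
Check P: distance² to centre = 32.5 ≤ 50.5, so it lies inside.
All remaining points lie in this disk, and no smaller disk contains both endpoints, so this is the minimum enclosing circle.
r = √(50.5) ≈ 7.11.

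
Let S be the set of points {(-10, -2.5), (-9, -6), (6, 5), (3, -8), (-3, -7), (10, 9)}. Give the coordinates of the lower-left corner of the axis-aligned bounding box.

(-10, -8)

x-range [-10, 10], y-range [-8, 9].
The lower-left corner is (-10, -8).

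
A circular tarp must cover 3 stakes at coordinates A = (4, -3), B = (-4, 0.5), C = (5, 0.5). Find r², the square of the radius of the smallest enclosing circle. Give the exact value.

16165/784

Side lengths²: AB² = 76.25, AC² = 13.25, BC² = 81.
Since BC² = 81 < 76.25 + 13.25 = 89.5, the triangle is acute, so the smallest enclosing circle is the circumcircle.
Circumcentre = (0.5, -3/28), r² = 16165/784.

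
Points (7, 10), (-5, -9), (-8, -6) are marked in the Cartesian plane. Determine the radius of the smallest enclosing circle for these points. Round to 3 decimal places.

11.236

Call the three points A, B, C in the order given.
Side lengths²: AB² = 505, AC² = 481, BC² = 18.
Since AB² = 505 ≥ 481 + 18 = 499, the angle opposite AB is not acute, so the smallest enclosing circle has AB as diameter.
Centre = midpoint of AB = (1, 0.5), r² = 505/4 = 126.25.
r = √(126.25) ≈ 11.236.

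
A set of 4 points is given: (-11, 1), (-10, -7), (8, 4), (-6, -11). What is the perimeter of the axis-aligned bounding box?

Width = max x − min x = 8 − (-11) = 19.
Height = max y − min y = 4 − (-11) = 15.
Perimeter = 2(19 + 15) = 68.

68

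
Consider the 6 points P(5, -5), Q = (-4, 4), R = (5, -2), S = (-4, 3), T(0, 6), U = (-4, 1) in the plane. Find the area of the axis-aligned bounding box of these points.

99

x ranges over [-4, 5], width 9.
y ranges over [-5, 6], height 11.
Area = 9 × 11 = 99.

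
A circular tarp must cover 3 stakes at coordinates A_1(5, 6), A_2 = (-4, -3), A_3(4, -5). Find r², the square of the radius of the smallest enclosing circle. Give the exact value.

41.48

Side lengths²: A_1A_2² = 162, A_1A_3² = 122, A_2A_3² = 68.
Since A_1A_2² = 162 < 122 + 68 = 190, the triangle is acute, so the smallest enclosing circle is the circumcircle.
Circumcentre = (1.2, 0.8), r² = 41.48.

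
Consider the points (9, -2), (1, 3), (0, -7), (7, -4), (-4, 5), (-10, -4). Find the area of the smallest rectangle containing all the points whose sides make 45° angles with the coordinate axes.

In coordinates u = x + y, v = x − y the rectangle is axis-aligned; the map (x,y)→(u,v) scales areas by 2.
u-values: 7, 4, -7, 3, 1, -14; range = 7 − (-14) = 21.
v-values: 11, -2, 7, 11, -9, -6; range = 11 − (-9) = 20.
Area = (21 × 20) / 2 = 210.

210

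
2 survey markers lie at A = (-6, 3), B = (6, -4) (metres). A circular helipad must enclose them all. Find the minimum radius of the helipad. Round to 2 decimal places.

6.95

The smallest circle enclosing two points has them as diameter endpoints.
Centre = midpoint = (0, -0.5); r² = |AB|²/4 = 193/4 = 48.25.
r = √(48.25) ≈ 6.95.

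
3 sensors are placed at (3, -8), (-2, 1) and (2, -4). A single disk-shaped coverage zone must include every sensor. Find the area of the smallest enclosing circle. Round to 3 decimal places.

83.252

Call the three points A, B, C in the order given.
Side lengths²: AB² = 106, AC² = 17, BC² = 41.
Since AB² = 106 ≥ 41 + 17 = 58, the angle opposite AB is not acute, so the smallest enclosing circle has AB as diameter.
Centre = midpoint of AB = (0.5, -3.5), r² = 106/4 = 26.5.
Area = π·r² = π·26.5 ≈ 83.252.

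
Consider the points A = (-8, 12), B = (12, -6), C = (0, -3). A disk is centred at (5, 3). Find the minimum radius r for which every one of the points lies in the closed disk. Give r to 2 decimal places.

15.81

The required radius is the distance from (5, 3) to the farthest point.
Squared distances: 250, 130, 61.
Maximum is 250, attained at A.
r = √250 ≈ 15.81.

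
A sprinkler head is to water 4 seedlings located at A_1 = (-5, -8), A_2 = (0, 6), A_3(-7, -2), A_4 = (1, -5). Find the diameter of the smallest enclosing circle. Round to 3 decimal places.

14.866

The farthest pair is A_1–A_2 with squared distance 221. The circle on this segment as diameter has centre (-2.5, -1) and r² = 221/4 = 55.25.
Check A_3: distance² to centre = 21.25 ≤ 55.25, so it lies inside.
All remaining points lie in this disk, and no smaller disk contains both endpoints, so this is the minimum enclosing circle.
Diameter = 2r = 2√(55.25) ≈ 14.866.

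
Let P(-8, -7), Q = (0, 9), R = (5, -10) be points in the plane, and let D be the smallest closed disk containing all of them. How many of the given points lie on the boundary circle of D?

3

Side lengths²: PQ² = 320, PR² = 178, QR² = 386.
Since QR² = 386 < 320 + 178 = 498, the triangle is acute, so the smallest enclosing circle is the circumcircle.
Circumcentre = (6/29, -32/29), r² = 85885/841.
The points at distance exactly r from the centre are P, Q, R — 3 points.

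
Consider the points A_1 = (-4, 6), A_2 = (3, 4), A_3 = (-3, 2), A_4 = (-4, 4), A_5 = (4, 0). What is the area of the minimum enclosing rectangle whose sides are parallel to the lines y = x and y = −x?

56

In coordinates u = x + y, v = x − y the rectangle is axis-aligned; the map (x,y)→(u,v) scales areas by 2.
u-values: 2, 7, -1, 0, 4; range = 7 − (-1) = 8.
v-values: -10, -1, -5, -8, 4; range = 4 − (-10) = 14.
Area = (8 × 14) / 2 = 56.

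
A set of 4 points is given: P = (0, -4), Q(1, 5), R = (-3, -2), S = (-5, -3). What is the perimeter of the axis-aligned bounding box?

Width = max x − min x = 1 − (-5) = 6.
Height = max y − min y = 5 − (-4) = 9.
Perimeter = 2(6 + 9) = 30.

30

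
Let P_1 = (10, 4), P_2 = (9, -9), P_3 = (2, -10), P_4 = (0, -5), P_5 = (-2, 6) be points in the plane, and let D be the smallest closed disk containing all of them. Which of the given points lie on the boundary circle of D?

P_2, P_5

The farthest pair is P_2–P_5 with squared distance 346. The circle on this segment as diameter has centre (3.5, -1.5) and r² = 346/4 = 86.5.
Check P_1: distance² to centre = 72.5 ≤ 86.5, so it lies inside.
All remaining points lie in this disk, and no smaller disk contains both endpoints, so this is the minimum enclosing circle.
The points at distance exactly r from the centre are P_2, P_5 — 2 points.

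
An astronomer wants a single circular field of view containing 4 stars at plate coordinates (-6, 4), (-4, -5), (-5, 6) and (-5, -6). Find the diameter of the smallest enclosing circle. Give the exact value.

12

A smallest enclosing disk is always determined by at most three of the input points on its boundary.
The farthest pair is (-5, 6)–(-5, -6) with squared distance 144. The circle on this segment as diameter has centre (-5, 0) and r² = 144/4 = 36.
Check (-6, 4): distance² to centre = 17 ≤ 36, so it lies inside.
All remaining points lie in this disk, and no smaller disk contains both endpoints, so this is the minimum enclosing circle.
Diameter = 2r = 2√36 = 12.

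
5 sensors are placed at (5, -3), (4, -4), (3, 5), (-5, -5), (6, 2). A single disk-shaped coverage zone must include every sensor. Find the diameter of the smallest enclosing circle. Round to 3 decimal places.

By Welzl's lemma the MEC is supported by two points (diametrically opposite) or three points (on a circumcircle).
The minimum enclosing circle is determined by three boundary points: (3, 5), (-5, -5), (6, 2).
Their circumcentre is (1/9, -8/9) with r² = 3485/81.
The farthest remaining point (5, -3) is at distance² 2297/81 ≤ 3485/81.
Diameter = 2r = 2√(3485/81) ≈ 13.119.

13.119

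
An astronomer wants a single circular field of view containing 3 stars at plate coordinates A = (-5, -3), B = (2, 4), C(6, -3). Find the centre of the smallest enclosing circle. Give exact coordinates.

Side lengths²: AB² = 98, AC² = 121, BC² = 65.
Since AC² = 121 < 98 + 65 = 163, the triangle is acute, so the smallest enclosing circle is the circumcircle.
Circumcentre = (0.5, -1.5), r² = 32.5.
Centre = (0.5, -1.5).

(0.5, -1.5)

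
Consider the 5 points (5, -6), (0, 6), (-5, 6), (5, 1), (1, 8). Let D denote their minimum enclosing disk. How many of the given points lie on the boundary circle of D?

3

The minimum enclosing circle of a finite set is fixed by two of the points (as a diameter) or three (as a circumcircle).
The minimum enclosing circle is determined by three boundary points: (5, -6), (-5, 6), (1, 8).
Their circumcentre is (6/23, 5/23) with r² = 32330/529.
The farthest remaining point (0, 6) is at distance² 17725/529 ≤ 32330/529.
The points at distance exactly r from the centre are (5, -6), (-5, 6), (1, 8) — 3 points.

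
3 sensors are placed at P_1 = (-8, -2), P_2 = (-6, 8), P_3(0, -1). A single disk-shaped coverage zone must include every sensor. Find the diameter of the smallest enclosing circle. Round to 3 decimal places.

11.402

Side lengths²: P_1P_2² = 104, P_1P_3² = 65, P_2P_3² = 117.
Since P_2P_3² = 117 < 104 + 65 = 169, the triangle is acute, so the smallest enclosing circle is the circumcircle.
Circumcentre = (-4.5, 2.5), r² = 32.5.
Diameter = 2r = 2√(32.5) ≈ 11.402.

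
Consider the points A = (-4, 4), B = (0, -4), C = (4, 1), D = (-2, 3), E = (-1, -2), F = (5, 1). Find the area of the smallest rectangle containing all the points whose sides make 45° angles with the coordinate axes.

In coordinates u = x + y, v = x − y the rectangle is axis-aligned; the map (x,y)→(u,v) scales areas by 2.
u-values: 0, -4, 5, 1, -3, 6; range = 6 − (-4) = 10.
v-values: -8, 4, 3, -5, 1, 4; range = 4 − (-8) = 12.
Area = (10 × 12) / 2 = 60.

60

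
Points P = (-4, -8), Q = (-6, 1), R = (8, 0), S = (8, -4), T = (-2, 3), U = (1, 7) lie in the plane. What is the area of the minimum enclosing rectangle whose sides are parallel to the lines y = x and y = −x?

In coordinates u = x + y, v = x − y the rectangle is axis-aligned; the map (x,y)→(u,v) scales areas by 2.
u-values: -12, -5, 8, 4, 1, 8; range = 8 − (-12) = 20.
v-values: 4, -7, 8, 12, -5, -6; range = 12 − (-7) = 19.
Area = (20 × 19) / 2 = 190.

190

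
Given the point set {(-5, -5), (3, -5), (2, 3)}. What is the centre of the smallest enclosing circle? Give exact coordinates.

(-1, -1.4375)

Call the three points A, B, C in the order given.
Side lengths²: AB² = 64, AC² = 113, BC² = 65.
Since AC² = 113 < 65 + 64 = 129, the triangle is acute, so the smallest enclosing circle is the circumcircle.
Circumcentre = (-1, -1.4375), r² = 28.69140625.
Centre = (-1, -1.4375).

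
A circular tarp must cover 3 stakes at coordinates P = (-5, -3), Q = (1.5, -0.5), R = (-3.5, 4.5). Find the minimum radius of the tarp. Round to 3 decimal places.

4.185

Side lengths²: PQ² = 48.5, PR² = 58.5, QR² = 50.
Since PR² = 58.5 < 50 + 48.5 = 98.5, the triangle is acute, so the smallest enclosing circle is the circumcircle.
Circumcentre = (-31/12, 5/12), r² = 1261/72.
r = √(1261/72) ≈ 4.185.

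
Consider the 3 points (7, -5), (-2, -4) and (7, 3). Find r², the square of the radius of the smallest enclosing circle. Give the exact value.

Call the three points A, B, C in the order given.
Side lengths²: AB² = 82, AC² = 64, BC² = 130.
Since BC² = 130 < 82 + 64 = 146, the triangle is acute, so the smallest enclosing circle is the circumcircle.
Circumcentre = (26/9, -1), r² = 2665/81.

2665/81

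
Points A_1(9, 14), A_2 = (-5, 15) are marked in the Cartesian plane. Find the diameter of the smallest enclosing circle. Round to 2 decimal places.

The smallest circle enclosing two points has them as diameter endpoints.
Centre = midpoint = (2, 14.5); r² = |A_1A_2|²/4 = 197/4 = 49.25.
Diameter = 2r = 2√(49.25) ≈ 14.04.

14.04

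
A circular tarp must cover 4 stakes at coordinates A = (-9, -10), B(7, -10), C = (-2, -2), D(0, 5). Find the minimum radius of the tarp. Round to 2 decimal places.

9.65

The minimum enclosing circle is determined by three boundary points: A, B, D.
Their circumcentre is (-1, -4.6) with r² = 93.16.
The farthest remaining point C is at distance² 7.76 ≤ 93.16.
r = √(93.16) ≈ 9.65.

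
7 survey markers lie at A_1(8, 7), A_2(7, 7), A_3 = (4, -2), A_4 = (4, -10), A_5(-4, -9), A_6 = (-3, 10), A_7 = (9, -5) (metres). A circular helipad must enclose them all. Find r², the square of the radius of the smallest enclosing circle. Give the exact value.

112.25

The farthest pair is A_4–A_6 with squared distance 449. The circle on this segment as diameter has centre (0.5, 0) and r² = 449/4 = 112.25.
Check A_1: distance² to centre = 105.25 ≤ 112.25, so it lies inside.
All remaining points lie in this disk, and no smaller disk contains both endpoints, so this is the minimum enclosing circle.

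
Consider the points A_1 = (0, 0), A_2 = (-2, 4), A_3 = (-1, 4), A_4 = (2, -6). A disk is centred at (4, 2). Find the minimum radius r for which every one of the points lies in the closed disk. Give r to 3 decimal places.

8.246

The required radius is the distance from (4, 2) to the farthest point.
Squared distances: 20, 40, 29, 68.
Maximum is 68, attained at A_4.
r = √68 ≈ 8.246.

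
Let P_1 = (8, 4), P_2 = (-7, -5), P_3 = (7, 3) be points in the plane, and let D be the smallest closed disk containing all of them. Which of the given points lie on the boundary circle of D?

Side lengths²: P_1P_2² = 306, P_1P_3² = 2, P_2P_3² = 260.
Since P_1P_2² = 306 ≥ 260 + 2 = 262, the angle opposite P_1P_2 is not acute, so the smallest enclosing circle has P_1P_2 as diameter.
Centre = midpoint of P_1P_2 = (0.5, -0.5), r² = 306/4 = 76.5.
The points at distance exactly r from the centre are P_1, P_2 — 2 points.

P_1, P_2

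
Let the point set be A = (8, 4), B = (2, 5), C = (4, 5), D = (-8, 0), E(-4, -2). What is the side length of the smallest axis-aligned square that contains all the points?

16

The bounding box has width 16 and height 7.
An axis-aligned square enclosing the set must have side ≥ max(width, height).
So the minimum side is max(16, 7) = 16.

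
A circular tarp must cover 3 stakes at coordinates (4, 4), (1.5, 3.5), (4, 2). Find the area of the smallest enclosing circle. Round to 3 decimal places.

Call the three points A, B, C in the order given.
Side lengths²: AB² = 6.5, AC² = 4, BC² = 8.5.
Since BC² = 8.5 < 6.5 + 4 = 10.5, the triangle is acute, so the smallest enclosing circle is the circumcircle.
Circumcentre = (2.9, 3), r² = 2.21.
Area = π·r² = π·2.21 ≈ 6.943.

6.943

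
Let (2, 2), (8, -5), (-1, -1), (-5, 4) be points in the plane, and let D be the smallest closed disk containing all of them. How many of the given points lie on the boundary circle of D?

By Welzl's lemma the MEC is supported by two points (diametrically opposite) or three points (on a circumcircle).
The farthest pair is (8, -5)–(-5, 4) with squared distance 250. The circle on this segment as diameter has centre (1.5, -0.5) and r² = 250/4 = 62.5.
Check (2, 2): distance² to centre = 6.5 ≤ 62.5, so it lies inside.
All remaining points lie in this disk, and no smaller disk contains both endpoints, so this is the minimum enclosing circle.
The points at distance exactly r from the centre are (8, -5), (-5, 4) — 2 points.

2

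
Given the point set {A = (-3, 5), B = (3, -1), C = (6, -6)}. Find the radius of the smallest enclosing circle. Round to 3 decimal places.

Side lengths²: AB² = 72, AC² = 202, BC² = 34.
Since AC² = 202 ≥ 72 + 34 = 106, the angle opposite AC is not acute, so the smallest enclosing circle has AC as diameter.
Centre = midpoint of AC = (1.5, -0.5), r² = 202/4 = 50.5.
r = √(50.5) ≈ 7.106.

7.106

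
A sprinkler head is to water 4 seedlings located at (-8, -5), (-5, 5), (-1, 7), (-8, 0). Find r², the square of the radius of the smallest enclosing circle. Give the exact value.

48.25

The farthest pair is (-8, -5)–(-1, 7) with squared distance 193. The circle on this segment as diameter has centre (-4.5, 1) and r² = 193/4 = 48.25.
Check (-5, 5): distance² to centre = 16.25 ≤ 48.25, so it lies inside.
All remaining points lie in this disk, and no smaller disk contains both endpoints, so this is the minimum enclosing circle.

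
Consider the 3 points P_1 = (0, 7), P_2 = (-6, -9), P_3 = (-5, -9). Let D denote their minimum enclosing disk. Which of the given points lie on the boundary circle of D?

Side lengths²: P_1P_2² = 292, P_1P_3² = 281, P_2P_3² = 1.
Since P_1P_2² = 292 ≥ 281 + 1 = 282, the angle opposite P_1P_2 is not acute, so the smallest enclosing circle has P_1P_2 as diameter.
Centre = midpoint of P_1P_2 = (-3, -1), r² = 292/4 = 73.
The points at distance exactly r from the centre are P_1, P_2 — 2 points.

P_1, P_2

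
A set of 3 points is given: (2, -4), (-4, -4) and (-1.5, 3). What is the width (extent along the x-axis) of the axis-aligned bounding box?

max x = 2, min x = -4, so width = 6.

6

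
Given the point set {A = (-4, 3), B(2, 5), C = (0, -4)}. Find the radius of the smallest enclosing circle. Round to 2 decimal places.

Side lengths²: AB² = 40, AC² = 65, BC² = 85.
Since BC² = 85 < 65 + 40 = 105, the triangle is acute, so the smallest enclosing circle is the circumcircle.
Circumcentre = (0.1, 0.7), r² = 22.1.
r = √(22.1) ≈ 4.70.

4.70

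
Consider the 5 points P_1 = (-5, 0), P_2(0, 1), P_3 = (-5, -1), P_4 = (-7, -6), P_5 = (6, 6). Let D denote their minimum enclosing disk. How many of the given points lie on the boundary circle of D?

A smallest enclosing disk is always determined by at most three of the input points on its boundary.
The farthest pair is P_4–P_5 with squared distance 313. The circle on this segment as diameter has centre (-0.5, 0) and r² = 313/4 = 78.25.
Check P_1: distance² to centre = 20.25 ≤ 78.25, so it lies inside.
All remaining points lie in this disk, and no smaller disk contains both endpoints, so this is the minimum enclosing circle.
The points at distance exactly r from the centre are P_4, P_5 — 2 points.

2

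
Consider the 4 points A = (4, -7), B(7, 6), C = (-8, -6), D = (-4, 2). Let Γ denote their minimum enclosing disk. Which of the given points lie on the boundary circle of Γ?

The farthest pair is B–C with squared distance 369. The circle on this segment as diameter has centre (-0.5, 0) and r² = 369/4 = 92.25.
Check A: distance² to centre = 69.25 ≤ 92.25, so it lies inside.
All remaining points lie in this disk, and no smaller disk contains both endpoints, so this is the minimum enclosing circle.
The points at distance exactly r from the centre are B, C — 2 points.

B, C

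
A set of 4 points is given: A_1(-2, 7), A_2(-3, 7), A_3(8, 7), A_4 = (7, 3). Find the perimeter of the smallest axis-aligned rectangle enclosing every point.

Width = max x − min x = 8 − (-3) = 11.
Height = max y − min y = 7 − 3 = 4.
Perimeter = 2(11 + 4) = 30.

30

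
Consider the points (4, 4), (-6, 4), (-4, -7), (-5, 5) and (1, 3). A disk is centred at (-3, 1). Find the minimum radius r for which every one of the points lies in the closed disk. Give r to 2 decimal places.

8.06

The required radius is the distance from (-3, 1) to the farthest point.
Squared distances: 58, 18, 65, 20, 20.
Maximum is 65, attained at (-4, -7).
r = √65 ≈ 8.06.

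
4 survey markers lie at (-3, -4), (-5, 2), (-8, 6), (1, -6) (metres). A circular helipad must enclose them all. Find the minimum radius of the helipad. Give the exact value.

7.5

The minimum enclosing circle of a finite set is fixed by two of the points (as a diameter) or three (as a circumcircle).
The farthest pair is (-8, 6)–(1, -6) with squared distance 225. The circle on this segment as diameter has centre (-3.5, 0) and r² = 225/4 = 56.25.
Check (-3, -4): distance² to centre = 16.25 ≤ 56.25, so it lies inside.
All remaining points lie in this disk, and no smaller disk contains both endpoints, so this is the minimum enclosing circle.
r = √(56.25) = 7.5.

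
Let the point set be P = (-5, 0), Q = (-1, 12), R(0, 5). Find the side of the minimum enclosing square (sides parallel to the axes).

The bounding box has width 5 and height 12.
An axis-aligned square enclosing the set must have side ≥ max(width, height).
So the minimum side is max(5, 12) = 12.

12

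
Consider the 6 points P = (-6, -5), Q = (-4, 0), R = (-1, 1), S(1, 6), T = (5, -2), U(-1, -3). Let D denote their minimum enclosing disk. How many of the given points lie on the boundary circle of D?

3

The minimum enclosing circle is determined by three boundary points: P, S, T.
Their circumcentre is (-1.4, -0.2) with r² = 44.2.
The farthest remaining point U is at distance² 8 ≤ 44.2.
The points at distance exactly r from the centre are P, S, T — 3 points.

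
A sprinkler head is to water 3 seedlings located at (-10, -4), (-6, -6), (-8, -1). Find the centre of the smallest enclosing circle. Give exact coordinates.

(-7.3125, -3.625)

Call the three points A, B, C in the order given.
Side lengths²: AB² = 20, AC² = 13, BC² = 29.
Since BC² = 29 < 20 + 13 = 33, the triangle is acute, so the smallest enclosing circle is the circumcircle.
Circumcentre = (-7.3125, -3.625), r² = 7.36328125.
Centre = (-7.3125, -3.625).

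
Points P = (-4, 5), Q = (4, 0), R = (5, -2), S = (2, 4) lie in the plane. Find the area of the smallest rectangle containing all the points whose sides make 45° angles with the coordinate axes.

40

In coordinates u = x + y, v = x − y the rectangle is axis-aligned; the map (x,y)→(u,v) scales areas by 2.
u-values: 1, 4, 3, 6; range = 6 − 1 = 5.
v-values: -9, 4, 7, -2; range = 7 − (-9) = 16.
Area = (5 × 16) / 2 = 40.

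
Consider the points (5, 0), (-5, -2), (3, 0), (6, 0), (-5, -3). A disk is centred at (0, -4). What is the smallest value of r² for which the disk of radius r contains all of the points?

The required radius is the distance from (0, -4) to the farthest point.
Squared distances: 41, 29, 25, 52, 26.
Maximum is 52, attained at (6, 0).

52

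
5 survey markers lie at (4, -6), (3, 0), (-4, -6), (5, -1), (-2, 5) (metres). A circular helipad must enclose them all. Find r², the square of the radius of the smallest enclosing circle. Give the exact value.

19625/484

A smallest enclosing disk is always determined by at most three of the input points on its boundary.
The minimum enclosing circle is determined by three boundary points: (4, -6), (-4, -6), (-2, 5).
Their circumcentre is (0, -23/22) with r² = 19625/484.
The farthest remaining point (5, -1) is at distance² 12101/484 ≤ 19625/484.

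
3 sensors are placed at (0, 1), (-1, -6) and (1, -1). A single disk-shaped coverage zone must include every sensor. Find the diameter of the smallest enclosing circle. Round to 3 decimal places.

7.071

Call the three points A, B, C in the order given.
Side lengths²: AB² = 50, AC² = 5, BC² = 29.
Since AB² = 50 ≥ 29 + 5 = 34, the angle opposite AB is not acute, so the smallest enclosing circle has AB as diameter.
Centre = midpoint of AB = (-0.5, -2.5), r² = 50/4 = 12.5.
Diameter = 2r = 2√(12.5) ≈ 7.071.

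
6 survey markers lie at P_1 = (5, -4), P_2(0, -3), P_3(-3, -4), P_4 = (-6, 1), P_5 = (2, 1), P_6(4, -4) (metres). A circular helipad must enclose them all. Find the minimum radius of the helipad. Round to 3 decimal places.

6.042

By Welzl's lemma the MEC is supported by two points (diametrically opposite) or three points (on a circumcircle).
The farthest pair is P_1–P_4 with squared distance 146. The circle on this segment as diameter has centre (-0.5, -1.5) and r² = 146/4 = 36.5.
Check P_2: distance² to centre = 2.5 ≤ 36.5, so it lies inside.
All remaining points lie in this disk, and no smaller disk contains both endpoints, so this is the minimum enclosing circle.
r = √(36.5) ≈ 6.042.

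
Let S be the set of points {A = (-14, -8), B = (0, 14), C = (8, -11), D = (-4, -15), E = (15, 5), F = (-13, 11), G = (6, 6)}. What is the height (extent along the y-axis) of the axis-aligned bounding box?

max y = 14, min y = -15, so height = 29.

29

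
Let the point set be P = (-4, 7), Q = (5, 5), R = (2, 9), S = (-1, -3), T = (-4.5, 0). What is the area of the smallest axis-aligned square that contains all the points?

144

The bounding box has width 9.5 and height 12.
An axis-aligned square enclosing the set must have side ≥ max(width, height).
So the minimum side is max(9.5, 12) = 12.
Area = 12² = 144.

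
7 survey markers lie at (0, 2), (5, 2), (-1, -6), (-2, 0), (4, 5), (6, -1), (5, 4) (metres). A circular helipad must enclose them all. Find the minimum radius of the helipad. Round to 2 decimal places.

A smallest enclosing disk is always determined by at most three of the input points on its boundary.
The farthest pair is (-1, -6)–(4, 5) with squared distance 146. The circle on this segment as diameter has centre (1.5, -0.5) and r² = 146/4 = 36.5.
Check (0, 2): distance² to centre = 8.5 ≤ 36.5, so it lies inside.
All remaining points lie in this disk, and no smaller disk contains both endpoints, so this is the minimum enclosing circle.
r = √(36.5) ≈ 6.04.

6.04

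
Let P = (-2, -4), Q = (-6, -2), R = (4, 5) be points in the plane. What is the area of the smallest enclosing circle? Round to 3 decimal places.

117.024

Side lengths²: PQ² = 20, PR² = 117, QR² = 149.
Since QR² = 149 ≥ 117 + 20 = 137, the angle opposite QR is not acute, so the smallest enclosing circle has QR as diameter.
Centre = midpoint of QR = (-1, 1.5), r² = 149/4 = 37.25.
Area = π·r² = π·37.25 ≈ 117.024.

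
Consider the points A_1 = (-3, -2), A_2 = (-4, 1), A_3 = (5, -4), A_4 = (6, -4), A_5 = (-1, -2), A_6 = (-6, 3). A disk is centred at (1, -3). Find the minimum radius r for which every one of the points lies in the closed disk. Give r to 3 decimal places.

The required radius is the distance from (1, -3) to the farthest point.
Squared distances: 17, 41, 17, 26, 5, 85.
Maximum is 85, attained at A_6.
r = √85 ≈ 9.220.

9.220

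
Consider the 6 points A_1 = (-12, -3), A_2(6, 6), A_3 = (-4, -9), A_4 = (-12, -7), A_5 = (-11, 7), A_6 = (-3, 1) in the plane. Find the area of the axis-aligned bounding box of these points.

x ranges over [-12, 6], width 18.
y ranges over [-9, 7], height 16.
Area = 18 × 16 = 288.

288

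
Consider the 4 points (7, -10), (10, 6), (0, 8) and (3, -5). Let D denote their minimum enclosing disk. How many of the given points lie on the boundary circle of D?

The farthest pair is (7, -10)–(0, 8) with squared distance 373. The circle on this segment as diameter has centre (3.5, -1) and r² = 373/4 = 93.25.
Check (10, 6): distance² to centre = 91.25 ≤ 93.25, so it lies inside.
All remaining points lie in this disk, and no smaller disk contains both endpoints, so this is the minimum enclosing circle.
The points at distance exactly r from the centre are (7, -10), (0, 8) — 2 points.

2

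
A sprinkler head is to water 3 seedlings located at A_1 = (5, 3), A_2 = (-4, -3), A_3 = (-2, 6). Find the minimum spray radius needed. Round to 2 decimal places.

5.50

Side lengths²: A_1A_2² = 117, A_1A_3² = 58, A_2A_3² = 85.
Since A_1A_2² = 117 < 85 + 58 = 143, the triangle is acute, so the smallest enclosing circle is the circumcircle.
Circumcentre = (-3/46, 39/46), r² = 32045/1058.
r = √(32045/1058) ≈ 5.50.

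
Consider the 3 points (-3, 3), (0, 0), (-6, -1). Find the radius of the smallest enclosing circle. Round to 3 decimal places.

Call the three points A, B, C in the order given.
Side lengths²: AB² = 18, AC² = 25, BC² = 37.
Since BC² = 37 < 25 + 18 = 43, the triangle is acute, so the smallest enclosing circle is the circumcircle.
Circumcentre = (-43/14, -1/14), r² = 925/98.
r = √(925/98) ≈ 3.072.

3.072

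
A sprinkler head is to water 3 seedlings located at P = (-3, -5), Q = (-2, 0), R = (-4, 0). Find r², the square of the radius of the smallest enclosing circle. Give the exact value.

Side lengths²: PQ² = 26, PR² = 26, QR² = 4.
Since PR² = 26 < 26 + 4 = 30, the triangle is acute, so the smallest enclosing circle is the circumcircle.
Circumcentre = (-3, -2.4), r² = 6.76.

6.76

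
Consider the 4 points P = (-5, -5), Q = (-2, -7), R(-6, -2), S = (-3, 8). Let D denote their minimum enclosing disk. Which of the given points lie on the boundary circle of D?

Q, S

By Welzl's lemma the MEC is supported by two points (diametrically opposite) or three points (on a circumcircle).
The farthest pair is Q–S with squared distance 226. The circle on this segment as diameter has centre (-2.5, 0.5) and r² = 226/4 = 56.5.
Check P: distance² to centre = 36.5 ≤ 56.5, so it lies inside.
All remaining points lie in this disk, and no smaller disk contains both endpoints, so this is the minimum enclosing circle.
The points at distance exactly r from the centre are Q, S — 2 points.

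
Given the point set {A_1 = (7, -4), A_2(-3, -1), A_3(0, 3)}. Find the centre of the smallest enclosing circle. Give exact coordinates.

(31/14, -25/14)

Side lengths²: A_1A_2² = 109, A_1A_3² = 98, A_2A_3² = 25.
Since A_1A_2² = 109 < 98 + 25 = 123, the triangle is acute, so the smallest enclosing circle is the circumcircle.
Circumcentre = (31/14, -25/14), r² = 2725/98.
Centre = (31/14, -25/14).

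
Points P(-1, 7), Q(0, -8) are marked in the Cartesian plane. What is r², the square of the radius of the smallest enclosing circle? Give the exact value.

The smallest circle enclosing two points has them as diameter endpoints.
Centre = midpoint = (-0.5, -0.5); r² = |PQ|²/4 = 226/4 = 56.5.

56.5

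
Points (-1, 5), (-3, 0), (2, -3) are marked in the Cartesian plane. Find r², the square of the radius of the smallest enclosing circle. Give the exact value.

Call the three points A, B, C in the order given.
Side lengths²: AB² = 29, AC² = 73, BC² = 34.
Since AC² = 73 ≥ 34 + 29 = 63, the angle opposite AC is not acute, so the smallest enclosing circle has AC as diameter.
Centre = midpoint of AC = (0.5, 1), r² = 73/4 = 18.25.

18.25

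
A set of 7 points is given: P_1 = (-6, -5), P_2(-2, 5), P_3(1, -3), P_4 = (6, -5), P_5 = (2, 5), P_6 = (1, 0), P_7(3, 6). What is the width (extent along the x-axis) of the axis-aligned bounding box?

12

max x = 6, min x = -6, so width = 12.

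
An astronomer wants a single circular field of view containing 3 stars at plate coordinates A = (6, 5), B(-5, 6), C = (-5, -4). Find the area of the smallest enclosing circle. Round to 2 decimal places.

159.96

Side lengths²: AB² = 122, AC² = 202, BC² = 100.
Since AC² = 202 < 122 + 100 = 222, the triangle is acute, so the smallest enclosing circle is the circumcircle.
Circumcentre = (1/11, 1), r² = 6161/121.
Area = π·r² = π·6161/121 ≈ 159.96.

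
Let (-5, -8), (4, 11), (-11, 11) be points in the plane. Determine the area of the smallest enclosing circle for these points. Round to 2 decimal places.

Call the three points A, B, C in the order given.
Side lengths²: AB² = 442, AC² = 397, BC² = 225.
Since AB² = 442 < 397 + 225 = 622, the triangle is acute, so the smallest enclosing circle is the circumcircle.
Circumcentre = (-3.5, 111/38), r² = 87737/722.
Area = π·r² = π·87737/722 ≈ 381.76.

381.76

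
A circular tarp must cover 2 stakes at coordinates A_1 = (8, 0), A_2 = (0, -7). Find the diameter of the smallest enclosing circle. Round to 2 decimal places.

The smallest circle enclosing two points has them as diameter endpoints.
Centre = midpoint = (4, -3.5); r² = |A_1A_2|²/4 = 113/4 = 28.25.
Diameter = 2r = 2√(28.25) ≈ 10.63.

10.63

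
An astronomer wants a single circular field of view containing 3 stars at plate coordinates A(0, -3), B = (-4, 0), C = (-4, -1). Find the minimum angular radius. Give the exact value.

Side lengths²: AB² = 25, AC² = 20, BC² = 1.
Since AB² = 25 ≥ 20 + 1 = 21, the angle opposite AB is not acute, so the smallest enclosing circle has AB as diameter.
Centre = midpoint of AB = (-2, -1.5), r² = 25/4 = 6.25.
r = √(6.25) = 2.5.

2.5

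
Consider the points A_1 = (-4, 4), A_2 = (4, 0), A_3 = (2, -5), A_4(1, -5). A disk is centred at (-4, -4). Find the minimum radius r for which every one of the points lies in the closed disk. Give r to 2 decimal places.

The required radius is the distance from (-4, -4) to the farthest point.
Squared distances: 64, 80, 37, 26.
Maximum is 80, attained at A_2.
r = √80 ≈ 8.94.

8.94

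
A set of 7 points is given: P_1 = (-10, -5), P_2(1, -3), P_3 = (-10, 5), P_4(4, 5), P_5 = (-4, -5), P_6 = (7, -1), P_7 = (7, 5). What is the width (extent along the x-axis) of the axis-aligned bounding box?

max x = 7, min x = -10, so width = 17.

17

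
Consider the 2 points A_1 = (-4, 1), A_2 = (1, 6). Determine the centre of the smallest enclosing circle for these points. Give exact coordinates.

(-1.5, 3.5)

The smallest circle enclosing two points has them as diameter endpoints.
Centre = midpoint = (-1.5, 3.5); r² = |A_1A_2|²/4 = 50/4 = 12.5.
Centre = (-1.5, 3.5).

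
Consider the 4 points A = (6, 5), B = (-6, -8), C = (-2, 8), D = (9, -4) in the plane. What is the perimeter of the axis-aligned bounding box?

62

Width = max x − min x = 9 − (-6) = 15.
Height = max y − min y = 8 − (-8) = 16.
Perimeter = 2(15 + 16) = 62.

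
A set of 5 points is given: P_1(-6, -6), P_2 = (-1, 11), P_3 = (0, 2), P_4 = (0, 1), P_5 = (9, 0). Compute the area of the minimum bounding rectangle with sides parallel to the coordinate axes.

255

x ranges over [-6, 9], width 15.
y ranges over [-6, 11], height 17.
Area = 15 × 17 = 255.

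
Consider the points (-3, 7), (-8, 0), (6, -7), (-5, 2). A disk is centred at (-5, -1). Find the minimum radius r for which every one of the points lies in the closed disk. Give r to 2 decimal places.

The required radius is the distance from (-5, -1) to the farthest point.
Squared distances: 68, 10, 157, 9.
Maximum is 157, attained at (6, -7).
r = √157 ≈ 12.53.

12.53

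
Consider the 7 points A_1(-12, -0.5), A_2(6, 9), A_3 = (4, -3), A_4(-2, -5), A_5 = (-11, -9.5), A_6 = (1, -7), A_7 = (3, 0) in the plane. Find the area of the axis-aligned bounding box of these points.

333

x ranges over [-12, 6], width 18.
y ranges over [-9.5, 9], height 18.5.
Area = 18 × 18.5 = 333.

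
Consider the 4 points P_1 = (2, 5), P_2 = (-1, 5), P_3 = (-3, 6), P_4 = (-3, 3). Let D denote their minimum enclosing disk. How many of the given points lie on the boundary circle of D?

The minimum enclosing circle is determined by three boundary points: P_1, P_3, P_4.
Their circumcentre is (-0.7, 4.5) with r² = 7.54.
The farthest remaining point P_2 is at distance² 0.34 ≤ 7.54.
The points at distance exactly r from the centre are P_1, P_3, P_4 — 3 points.

3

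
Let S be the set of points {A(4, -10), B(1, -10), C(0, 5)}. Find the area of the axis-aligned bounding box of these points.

x ranges over [0, 4], width 4.
y ranges over [-10, 5], height 15.
Area = 4 × 15 = 60.

60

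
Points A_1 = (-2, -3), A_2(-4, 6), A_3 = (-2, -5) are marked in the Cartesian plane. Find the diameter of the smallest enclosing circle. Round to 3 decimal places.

Side lengths²: A_1A_2² = 85, A_1A_3² = 4, A_2A_3² = 125.
Since A_2A_3² = 125 ≥ 85 + 4 = 89, the angle opposite A_2A_3 is not acute, so the smallest enclosing circle has A_2A_3 as diameter.
Centre = midpoint of A_2A_3 = (-3, 0.5), r² = 125/4 = 31.25.
Diameter = 2r = 2√(31.25) ≈ 11.180.

11.180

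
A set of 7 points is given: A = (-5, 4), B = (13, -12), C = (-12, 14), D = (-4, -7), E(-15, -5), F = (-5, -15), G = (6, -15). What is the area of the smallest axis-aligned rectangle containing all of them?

x ranges over [-15, 13], width 28.
y ranges over [-15, 14], height 29.
Area = 28 × 29 = 812.

812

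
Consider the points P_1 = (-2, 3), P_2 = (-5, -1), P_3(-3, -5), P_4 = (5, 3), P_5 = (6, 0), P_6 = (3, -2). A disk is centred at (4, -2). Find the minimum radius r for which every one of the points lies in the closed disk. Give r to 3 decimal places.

The required radius is the distance from (4, -2) to the farthest point.
Squared distances: 61, 82, 58, 26, 8, 1.
Maximum is 82, attained at P_2.
r = √82 ≈ 9.055.

9.055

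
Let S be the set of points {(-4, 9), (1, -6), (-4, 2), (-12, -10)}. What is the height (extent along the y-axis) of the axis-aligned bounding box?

19

max y = 9, min y = -10, so height = 19.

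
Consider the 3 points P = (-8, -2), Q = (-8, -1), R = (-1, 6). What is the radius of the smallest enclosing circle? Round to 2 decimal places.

Side lengths²: PQ² = 1, PR² = 113, QR² = 98.
Since PR² = 113 ≥ 98 + 1 = 99, the angle opposite PR is not acute, so the smallest enclosing circle has PR as diameter.
Centre = midpoint of PR = (-4.5, 2), r² = 113/4 = 28.25.
r = √(28.25) ≈ 5.32.

5.32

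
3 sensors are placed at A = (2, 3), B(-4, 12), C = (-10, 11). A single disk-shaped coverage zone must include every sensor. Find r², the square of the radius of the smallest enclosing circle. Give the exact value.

52

Side lengths²: AB² = 117, AC² = 208, BC² = 37.
Since AC² = 208 ≥ 117 + 37 = 154, the angle opposite AC is not acute, so the smallest enclosing circle has AC as diameter.
Centre = midpoint of AC = (-4, 7), r² = 208/4 = 52.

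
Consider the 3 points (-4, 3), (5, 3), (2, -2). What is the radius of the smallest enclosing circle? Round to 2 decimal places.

Call the three points A, B, C in the order given.
Side lengths²: AB² = 81, AC² = 61, BC² = 34.
Since AB² = 81 < 61 + 34 = 95, the triangle is acute, so the smallest enclosing circle is the circumcircle.
Circumcentre = (0.5, 2.3), r² = 20.74.
r = √(20.74) ≈ 4.55.

4.55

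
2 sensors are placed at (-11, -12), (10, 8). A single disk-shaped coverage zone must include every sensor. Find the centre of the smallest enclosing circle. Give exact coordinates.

The smallest circle enclosing two points has them as diameter endpoints.
Centre = midpoint = (-0.5, -2); r² = |(-11, -12)−(10, 8)|²/4 = 841/4 = 210.25.
Centre = (-0.5, -2).

(-0.5, -2)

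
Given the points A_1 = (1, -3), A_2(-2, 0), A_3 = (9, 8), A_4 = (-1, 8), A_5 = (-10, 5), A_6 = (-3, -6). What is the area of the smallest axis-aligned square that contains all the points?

361

The bounding box has width 19 and height 14.
An axis-aligned square enclosing the set must have side ≥ max(width, height).
So the minimum side is max(19, 14) = 19.
Area = 19² = 361.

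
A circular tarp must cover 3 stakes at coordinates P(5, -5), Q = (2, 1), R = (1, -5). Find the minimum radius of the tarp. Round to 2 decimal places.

3.40

Side lengths²: PQ² = 45, PR² = 16, QR² = 37.
Since PQ² = 45 < 37 + 16 = 53, the triangle is acute, so the smallest enclosing circle is the circumcircle.
Circumcentre = (3, -2.25), r² = 11.5625.
r = √(11.5625) ≈ 3.40.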